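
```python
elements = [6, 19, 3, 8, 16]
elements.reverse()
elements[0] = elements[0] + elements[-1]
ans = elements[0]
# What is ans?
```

Trace:
`elements = [6, 19, 3, 8, 16]` → elements = [6, 19, 3, 8, 16]
`elements.reverse()` → elements = [16, 8, 3, 19, 6]
`elements[0] = elements[0] + elements[-1]` → elements = [22, 8, 3, 19, 6]
`ans = elements[0]` → ans = 22
So ans = 22

Answer: 22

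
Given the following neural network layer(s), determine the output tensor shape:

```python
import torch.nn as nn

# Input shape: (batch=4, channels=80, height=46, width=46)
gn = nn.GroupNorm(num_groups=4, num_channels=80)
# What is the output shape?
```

Input: (4, 80, 46, 46) -> Output: (4, 80, 46, 46)

Answer: (4, 80, 46, 46)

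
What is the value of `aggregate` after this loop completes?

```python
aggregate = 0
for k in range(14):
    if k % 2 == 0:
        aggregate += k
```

Sum of even numbers 0 to 13
`aggregate` takes the values: 0 → 2 → 6 → 12 → 20 → 30 → 42

Answer: 42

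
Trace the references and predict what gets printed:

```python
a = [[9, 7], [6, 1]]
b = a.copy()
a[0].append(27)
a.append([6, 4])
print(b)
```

Key concept: shallow copy with nested lists.
Step by step:
`a = [[9, 7], [6, 1]]` → a = [[9, 7], [6, 1]]
`b = a.copy()` → b = [[9, 7], [6, 1]]
`a[0].append(27)` → a = [[9, 7, 27], [6, 1]]; b = [[9, 7, 27], [6, 1]]
`a.append([6, 4])` → a = [[9, 7, 27], [6, 1], [6, 4]]
`print(b)` → prints [[9, 7, 27], [6, 1]]

Answer: [[9, 7, 27], [6, 1]]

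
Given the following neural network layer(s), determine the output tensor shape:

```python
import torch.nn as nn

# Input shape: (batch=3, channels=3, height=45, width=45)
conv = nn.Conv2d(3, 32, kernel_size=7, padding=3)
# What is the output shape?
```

Input: (3, 3, 45, 45) -> Output: (3, 32, 45, 45)

Answer: (3, 32, 45, 45)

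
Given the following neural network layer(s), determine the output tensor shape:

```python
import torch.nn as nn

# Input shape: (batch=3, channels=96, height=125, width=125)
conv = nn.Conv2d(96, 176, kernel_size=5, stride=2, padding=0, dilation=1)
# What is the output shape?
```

Input: (3, 96, 125, 125) -> Output: (3, 176, 61, 61)

Answer: (3, 176, 61, 61)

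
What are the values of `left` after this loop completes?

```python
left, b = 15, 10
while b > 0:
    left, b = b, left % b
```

GCD of 15 and 10
`left` takes the values: 15 → 10 → 5

Answer: 5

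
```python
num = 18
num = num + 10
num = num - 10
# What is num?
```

Trace:
`num = 18` → num = 18
`num = num + 10` → num = 28
`num = num - 10` → num = 18
So num = 18

Answer: 18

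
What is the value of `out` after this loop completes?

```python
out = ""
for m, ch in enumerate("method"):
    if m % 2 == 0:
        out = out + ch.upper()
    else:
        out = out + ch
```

Uppercase even positions in 'method'
`out` takes the values: "" → "M" → "Me" → "MeT" → "MeTh" → "MeThO" → "MeThOd"

Answer: "MeThOd"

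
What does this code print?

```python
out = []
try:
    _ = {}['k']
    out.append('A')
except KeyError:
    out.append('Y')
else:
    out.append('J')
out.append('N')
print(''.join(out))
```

Execution trace: 'Y' (except KeyError) → 'N' (after the try/except). Output: YN

Answer: YN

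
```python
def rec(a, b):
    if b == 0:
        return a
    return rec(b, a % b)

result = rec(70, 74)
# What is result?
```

rec(70, 74) -> rec(74, 70) -> rec(70, 4) -> rec(4, 2) -> rec(2, 0) -> 2

Answer: 2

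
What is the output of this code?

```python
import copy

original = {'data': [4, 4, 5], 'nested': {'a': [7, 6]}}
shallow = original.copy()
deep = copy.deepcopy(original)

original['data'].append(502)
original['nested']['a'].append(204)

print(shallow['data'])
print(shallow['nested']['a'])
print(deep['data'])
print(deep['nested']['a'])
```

Key concept: comparing shallow vs deep copy.
Step by step:
`original = {'data': [4, 4, 5], 'nested': {'a': [7, 6]}}` → original = {'data': [4, 4, 5], 'nested': {'a': [7, 6]}}
`shallow = original.copy()` → shallow = {'data': [4, 4, 5], 'nested': {'a': [7, 6]}}
`deep = copy.deepcopy(original)` → deep = {'data': [4, 4, 5], 'nested': {'a': [7, 6]}}
`original['data'].append(502)` → original = {'data': [4, 4, 5, 502], 'nested': {'a': [7, 6]}}; shallow = {'data': [4, 4, 5, 502], 'nested': {'a': [7, 6]}}
`original['nested']['a'].append(204)` → original = {'data': [4, 4, 5, 502], 'nested': {'a': [7, 6, 204]}}; shallow = {'data': [4, 4, 5, 502], 'nested': {'a': [7, 6, 204]}}
`print(shallow['data'])` → prints [4, 4, 5, 502]
`print(shallow['nested']['a'])` → prints [7, 6, 204]
`print(deep['data'])` → prints [4, 4, 5]
`print(deep['nested']['a'])` → prints [7, 6]

Answer:
[4, 4, 5, 502]
[7, 6, 204]
[4, 4, 5]
[7, 6]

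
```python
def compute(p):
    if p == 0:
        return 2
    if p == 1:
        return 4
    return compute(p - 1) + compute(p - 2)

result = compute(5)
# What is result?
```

Build up from base cases: compute(0)=2, compute(1)=4, compute(2)=6, compute(3)=10, compute(4)=16, compute(5)=26

Answer: 26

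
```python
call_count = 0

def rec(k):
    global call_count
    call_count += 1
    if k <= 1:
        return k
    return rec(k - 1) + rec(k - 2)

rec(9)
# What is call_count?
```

Calls(k) = 1 + Calls(k-1) + Calls(k-2); Calls(0)=Calls(1)=1. For k=9 this gives 109.

Answer: 109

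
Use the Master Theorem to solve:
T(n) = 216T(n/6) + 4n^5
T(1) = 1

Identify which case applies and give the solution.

a=216, b=6, f(n)=4n^5. log_6(216) = 3. Since c=5 > 3 and the regularity condition holds (216(n/6)^5 = (216/6^5)n^5 with 216/6^5 < 1), Case 3 applies: T(n) = Θ(f(n)) = O(n^5).

Answer: O(n^5) - Case 3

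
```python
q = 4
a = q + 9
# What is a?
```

Trace:
`q = 4` → q = 4
`a = q + 9` → a = 13
So a = 13

Answer: 13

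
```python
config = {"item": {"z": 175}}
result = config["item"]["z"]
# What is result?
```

Trace:
`config = {"item": {"z": 175}}` → config = {'item': {'z': 175}}
`result = config["item"]["z"]` → result = 175
So result = 175

Answer: 175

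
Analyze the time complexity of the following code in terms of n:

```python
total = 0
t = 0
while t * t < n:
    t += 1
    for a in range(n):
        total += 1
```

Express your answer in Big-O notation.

Each loop level contributes: √n × n. Multiplying the contributions gives O(n√n).

Answer: O(n√n)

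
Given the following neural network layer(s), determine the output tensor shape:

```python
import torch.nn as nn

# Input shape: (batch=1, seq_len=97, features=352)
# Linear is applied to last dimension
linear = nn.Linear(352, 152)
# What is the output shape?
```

Input: (1, 97, 352) -> Output: (1, 97, 152)

Answer: (1, 97, 152)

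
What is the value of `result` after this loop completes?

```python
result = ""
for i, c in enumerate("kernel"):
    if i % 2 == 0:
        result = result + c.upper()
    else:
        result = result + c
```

Uppercase even positions in 'kernel'
`result` takes the values: "" → "K" → "Ke" → "KeR" → "KeRn" → "KeRnE" → "KeRnEl"

Answer: "KeRnEl"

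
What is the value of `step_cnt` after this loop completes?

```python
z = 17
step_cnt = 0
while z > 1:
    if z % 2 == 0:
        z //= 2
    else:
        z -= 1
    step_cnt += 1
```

Steps to reduce 17 to 1
`step_cnt` takes the values: 0 → 1 → 2 → 3 → 4 → 5

Answer: 5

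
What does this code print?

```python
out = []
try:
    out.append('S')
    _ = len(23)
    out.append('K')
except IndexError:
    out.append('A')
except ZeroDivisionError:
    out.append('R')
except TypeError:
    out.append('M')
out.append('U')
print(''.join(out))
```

Execution trace: 'S' (try body) → 'M' (except TypeError) → 'U' (after the try/except). Output: SMU

Answer: SMU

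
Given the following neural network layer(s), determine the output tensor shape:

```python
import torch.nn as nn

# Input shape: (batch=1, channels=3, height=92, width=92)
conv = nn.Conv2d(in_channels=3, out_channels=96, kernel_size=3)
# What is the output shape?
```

Input: (1, 3, 92, 92) -> Output: (1, 96, 90, 90)

Answer: (1, 96, 90, 90)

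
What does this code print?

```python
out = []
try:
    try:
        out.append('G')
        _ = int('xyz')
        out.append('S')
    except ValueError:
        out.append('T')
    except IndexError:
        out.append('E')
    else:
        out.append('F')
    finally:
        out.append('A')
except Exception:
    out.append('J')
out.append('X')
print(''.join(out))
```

Execution trace: 'G' (inner try body) → 'T' (inner except ValueError) → 'A' (inner finally) → 'X' (after the try/except). Output: GTAX

Answer: GTAX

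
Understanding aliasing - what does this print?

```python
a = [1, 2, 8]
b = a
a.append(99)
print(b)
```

Key concept: basic list aliasing.
Step by step:
`a = [1, 2, 8]` → a = [1, 2, 8]
`b = a` → b = [1, 2, 8] (same object as a)
`a.append(99)` → a = [1, 2, 8, 99] (same object as b); b = [1, 2, 8, 99] (same object as a)
`print(b)` → prints [1, 2, 8, 99]

Answer: [1, 2, 8, 99]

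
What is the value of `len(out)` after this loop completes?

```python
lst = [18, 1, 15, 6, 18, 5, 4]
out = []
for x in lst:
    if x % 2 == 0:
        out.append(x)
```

Count even numbers in [18, 1, 15, 6, 18, 5, 4]
`out` takes the values: [] → [18] → [18, 6] → [18, 6, 18] → [18, 6, 18, 4]
So `len(out)` = 4

Answer: 4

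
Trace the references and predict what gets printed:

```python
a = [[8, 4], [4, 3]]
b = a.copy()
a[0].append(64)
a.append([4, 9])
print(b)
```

Key concept: shallow copy with nested lists.
Step by step:
`a = [[8, 4], [4, 3]]` → a = [[8, 4], [4, 3]]
`b = a.copy()` → b = [[8, 4], [4, 3]]
`a[0].append(64)` → a = [[8, 4, 64], [4, 3]]; b = [[8, 4, 64], [4, 3]]
`a.append([4, 9])` → a = [[8, 4, 64], [4, 3], [4, 9]]
`print(b)` → prints [[8, 4, 64], [4, 3]]

Answer: [[8, 4, 64], [4, 3]]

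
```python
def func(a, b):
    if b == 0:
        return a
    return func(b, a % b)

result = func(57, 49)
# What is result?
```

func(57, 49) -> func(49, 8) -> func(8, 1) -> func(1, 0) -> 1

Answer: 1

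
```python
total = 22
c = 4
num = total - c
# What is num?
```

Trace:
`total = 22` → total = 22
`c = 4` → c = 4
`num = total - c` → num = 18
So num = 18

Answer: 18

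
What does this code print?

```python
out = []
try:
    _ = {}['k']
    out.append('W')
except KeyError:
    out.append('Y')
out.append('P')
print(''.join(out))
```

Execution trace: 'Y' (except KeyError) → 'P' (after the try/except). Output: YP

Answer: YP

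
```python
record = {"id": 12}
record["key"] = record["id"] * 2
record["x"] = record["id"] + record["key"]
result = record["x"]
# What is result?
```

Trace:
`record = {"id": 12}` → record = {'id': 12}
`record["key"] = record["id"] * 2` → record = {'id': 12, 'key': 24}
`record["x"] = record["id"] + record["key"]` → record = {'id': 12, 'key': 24, 'x': 36}
`result = record["x"]` → result = 36
So result = 36

Answer: 36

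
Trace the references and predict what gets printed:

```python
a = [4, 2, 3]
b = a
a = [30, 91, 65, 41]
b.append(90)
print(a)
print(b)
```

Key concept: rebinding vs mutation: a is rebound to a new list, b still points at the original.
Step by step:
`a = [4, 2, 3]` → a = [4, 2, 3]
`b = a` → b = [4, 2, 3] (same object as a)
`a = [30, 91, 65, 41]` → a = [30, 91, 65, 41]
`b.append(90)` → b = [4, 2, 3, 90]
`print(a)` → prints [30, 91, 65, 41]
`print(b)` → prints [4, 2, 3, 90]

Answer:
[30, 91, 65, 41]
[4, 2, 3, 90]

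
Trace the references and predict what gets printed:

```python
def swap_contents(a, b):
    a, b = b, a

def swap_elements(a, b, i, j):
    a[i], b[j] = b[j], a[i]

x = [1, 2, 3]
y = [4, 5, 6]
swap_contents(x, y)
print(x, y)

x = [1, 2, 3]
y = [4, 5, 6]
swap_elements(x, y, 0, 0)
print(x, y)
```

Key concept: parameter rebinding vs mutation.
Step by step:
`x = [1, 2, 3]` → x = [1, 2, 3]
`y = [4, 5, 6]` → y = [4, 5, 6]
`swap_contents(x, y)` → no visible change to tracked variables
`print(x, y)` → prints [1, 2, 3] [4, 5, 6]
`x = [1, 2, 3]` → x = [1, 2, 3]
`y = [4, 5, 6]` → y = [4, 5, 6]
`swap_elements(x, y, 0, 0)` → x = [4, 2, 3]; y = [1, 5, 6]
`print(x, y)` → prints [4, 2, 3] [1, 5, 6]

Answer:
[1, 2, 3] [4, 5, 6]
[4, 2, 3] [1, 5, 6]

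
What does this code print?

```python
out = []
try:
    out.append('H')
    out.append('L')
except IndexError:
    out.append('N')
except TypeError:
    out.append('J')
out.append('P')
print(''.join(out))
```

Execution trace: 'H' (try body) → 'L' (try body, no exception) → 'P' (after the try/except). Output: HLP

Answer: HLP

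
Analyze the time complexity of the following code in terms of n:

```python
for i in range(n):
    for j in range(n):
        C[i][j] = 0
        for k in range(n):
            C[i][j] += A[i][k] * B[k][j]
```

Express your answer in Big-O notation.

This is Naive matrix multiplication. Time complexity: O(n³).

Answer: O(n³)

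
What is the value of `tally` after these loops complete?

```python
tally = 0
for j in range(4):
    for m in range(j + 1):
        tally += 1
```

Triangle: 1 + 2 + ... + 4
`tally` takes the values: 0 → 1 → 2 → 3 → 4 → 5 → 6 → 7 → 8 → 9 → 10

Answer: 10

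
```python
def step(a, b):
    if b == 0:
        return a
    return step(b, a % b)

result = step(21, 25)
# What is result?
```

step(21, 25) -> step(25, 21) -> step(21, 4) -> step(4, 1) -> step(1, 0) -> 1

Answer: 1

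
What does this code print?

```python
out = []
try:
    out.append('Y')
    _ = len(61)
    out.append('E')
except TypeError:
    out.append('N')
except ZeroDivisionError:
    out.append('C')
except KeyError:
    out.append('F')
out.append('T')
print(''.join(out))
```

Execution trace: 'Y' (try body) → 'N' (except TypeError) → 'T' (after the try/except). Output: YNT

Answer: YNT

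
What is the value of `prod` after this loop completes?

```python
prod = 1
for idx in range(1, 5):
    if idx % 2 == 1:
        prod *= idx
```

Product of odd numbers 1 to 4
`prod` takes the values: 1 → 3

Answer: 3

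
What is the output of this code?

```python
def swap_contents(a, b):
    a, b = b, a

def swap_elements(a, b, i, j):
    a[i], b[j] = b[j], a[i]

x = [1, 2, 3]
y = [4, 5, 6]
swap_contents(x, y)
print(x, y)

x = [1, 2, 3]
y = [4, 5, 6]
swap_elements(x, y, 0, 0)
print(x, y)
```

Key concept: parameter rebinding vs mutation.
Step by step:
`x = [1, 2, 3]` → x = [1, 2, 3]
`y = [4, 5, 6]` → y = [4, 5, 6]
`swap_contents(x, y)` → no visible change to tracked variables
`print(x, y)` → prints [1, 2, 3] [4, 5, 6]
`x = [1, 2, 3]` → x = [1, 2, 3]
`y = [4, 5, 6]` → y = [4, 5, 6]
`swap_elements(x, y, 0, 0)` → x = [4, 2, 3]; y = [1, 5, 6]
`print(x, y)` → prints [4, 2, 3] [1, 5, 6]

Answer:
[1, 2, 3] [4, 5, 6]
[4, 2, 3] [1, 5, 6]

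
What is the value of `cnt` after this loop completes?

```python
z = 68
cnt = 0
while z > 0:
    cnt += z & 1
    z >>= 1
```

Count set bits in 68 (binary: 0b1000100)
`cnt` takes the values: 0 → 1 → 2

Answer: 2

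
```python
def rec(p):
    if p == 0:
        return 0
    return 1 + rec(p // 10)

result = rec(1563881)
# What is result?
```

Count of digits of 1563881: 7

Answer: 7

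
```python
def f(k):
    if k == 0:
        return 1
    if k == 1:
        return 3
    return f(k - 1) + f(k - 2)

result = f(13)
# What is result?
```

Build up from base cases: f(0)=1, f(1)=3, f(2)=4, f(3)=7, f(4)=11, f(5)=18, f(6)=29, ..., f(13)=843

Answer: 843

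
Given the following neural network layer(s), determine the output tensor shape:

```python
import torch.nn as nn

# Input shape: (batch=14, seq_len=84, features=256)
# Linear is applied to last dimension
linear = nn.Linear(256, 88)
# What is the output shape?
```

Input: (14, 84, 256) -> Output: (14, 84, 88)

Answer: (14, 84, 88)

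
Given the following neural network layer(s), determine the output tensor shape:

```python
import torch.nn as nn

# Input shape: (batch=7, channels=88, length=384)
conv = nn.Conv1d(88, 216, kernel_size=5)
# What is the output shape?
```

Input: (7, 88, 384) -> Output: (7, 216, 380)

Answer: (7, 216, 380)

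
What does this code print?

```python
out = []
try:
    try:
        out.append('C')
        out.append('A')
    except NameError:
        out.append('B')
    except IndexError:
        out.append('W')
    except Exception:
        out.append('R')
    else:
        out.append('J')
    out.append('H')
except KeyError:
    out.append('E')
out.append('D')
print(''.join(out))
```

Execution trace: 'C' (inner try body) → 'A' (inner try body, no exception) → 'J' (inner else) → 'H' (try body, no exception) → 'D' (after the try/except). Output: CAJHD

Answer: CAJHD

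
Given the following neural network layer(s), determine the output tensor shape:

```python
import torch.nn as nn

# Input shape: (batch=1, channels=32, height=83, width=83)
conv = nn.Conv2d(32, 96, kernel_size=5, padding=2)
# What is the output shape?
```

Input: (1, 32, 83, 83) -> Output: (1, 96, 83, 83)

Answer: (1, 96, 83, 83)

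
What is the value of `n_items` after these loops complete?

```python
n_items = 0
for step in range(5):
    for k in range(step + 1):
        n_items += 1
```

Triangle: 1 + 2 + ... + 5
`n_items` takes the values: 0 → 1 → 2 → 3 → 4 → 5 → 6 → 7 → 8 → 9 → 10 → 11 → 12 → 13 → 14 → 15

Answer: 15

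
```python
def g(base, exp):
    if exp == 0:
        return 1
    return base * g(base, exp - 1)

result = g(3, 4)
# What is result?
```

g(3, 4) = 3 * 3 * 3 * 3 = 81

Answer: 81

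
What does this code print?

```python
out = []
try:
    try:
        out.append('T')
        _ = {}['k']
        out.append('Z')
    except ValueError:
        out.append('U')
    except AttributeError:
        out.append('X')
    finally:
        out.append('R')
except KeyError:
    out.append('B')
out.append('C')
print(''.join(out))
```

Execution trace: 'T' (inner try body) → 'R' (inner finally) → 'B' (outer except KeyError) → 'C' (after the try/except). Output: TRBC

Answer: TRBC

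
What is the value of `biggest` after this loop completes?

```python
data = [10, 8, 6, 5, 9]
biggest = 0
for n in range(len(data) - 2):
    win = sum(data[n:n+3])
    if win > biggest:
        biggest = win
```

Max sum of 3-element window in [10, 8, 6, 5, 9]
`biggest` takes the values: 0 → 24

Answer: 24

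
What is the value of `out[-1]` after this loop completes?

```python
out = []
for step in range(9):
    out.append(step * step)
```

Last element of squares 0 to 8
`out` takes the values: [] → [0] → [0, 1] → [0, 1, 4] → [0, 1, 4, 9] → [0, 1, 4, 9, 16] → [0, 1, 4, 9, 16, 25] → [0, 1, 4, 9, 16, 25, 36] → [0, 1, 4, 9, 16, 25, 36, 49] → [0, 1, 4, 9, 16, 25, 36, 49, 64]
So `out[-1]` = 64

Answer: 64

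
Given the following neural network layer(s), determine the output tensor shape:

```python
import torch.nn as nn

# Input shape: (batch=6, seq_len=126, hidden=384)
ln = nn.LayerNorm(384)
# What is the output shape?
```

Input: (6, 126, 384) -> Output: (6, 126, 384)

Answer: (6, 126, 384)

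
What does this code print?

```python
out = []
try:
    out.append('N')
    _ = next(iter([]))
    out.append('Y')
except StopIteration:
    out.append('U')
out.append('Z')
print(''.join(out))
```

Execution trace: 'N' (try body) → 'U' (except StopIteration) → 'Z' (after the try/except). Output: NUZ

Answer: NUZ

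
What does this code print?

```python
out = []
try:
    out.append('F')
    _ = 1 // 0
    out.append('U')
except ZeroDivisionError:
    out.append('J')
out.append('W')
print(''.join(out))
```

Execution trace: 'F' (try body) → 'J' (except ZeroDivisionError) → 'W' (after the try/except). Output: FJW

Answer: FJW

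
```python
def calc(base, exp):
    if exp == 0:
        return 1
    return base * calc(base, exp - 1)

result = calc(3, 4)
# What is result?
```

calc(3, 4) = 3 * 3 * 3 * 3 = 81

Answer: 81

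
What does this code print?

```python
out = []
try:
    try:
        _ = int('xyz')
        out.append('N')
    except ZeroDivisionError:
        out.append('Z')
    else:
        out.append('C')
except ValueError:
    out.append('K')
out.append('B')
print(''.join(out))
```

Execution trace: 'K' (outer except ValueError) → 'B' (after the try/except). Output: KB

Answer: KB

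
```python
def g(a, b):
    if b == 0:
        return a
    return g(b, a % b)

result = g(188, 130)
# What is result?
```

g(188, 130) -> g(130, 58) -> g(58, 14) -> g(14, 2) -> g(2, 0) -> 2

Answer: 2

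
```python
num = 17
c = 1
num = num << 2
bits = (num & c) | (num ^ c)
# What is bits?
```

Trace:
`num = 17` → num = 17
`c = 1` → c = 1
`num = num << 2` → num = 68
`bits = (num & c) | (num ^ c)` → bits = 69
So bits = 69

Answer: 69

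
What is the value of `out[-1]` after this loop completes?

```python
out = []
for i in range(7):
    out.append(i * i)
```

Last element of squares 0 to 6
`out` takes the values: [] → [0] → [0, 1] → [0, 1, 4] → [0, 1, 4, 9] → [0, 1, 4, 9, 16] → [0, 1, 4, 9, 16, 25] → [0, 1, 4, 9, 16, 25, 36]
So `out[-1]` = 36

Answer: 36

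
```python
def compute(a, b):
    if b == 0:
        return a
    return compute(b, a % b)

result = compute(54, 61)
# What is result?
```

compute(54, 61) -> compute(61, 54) -> compute(54, 7) -> compute(7, 5) -> compute(5, 2) -> compute(2, 1) -> compute(1, 0) -> 1

Answer: 1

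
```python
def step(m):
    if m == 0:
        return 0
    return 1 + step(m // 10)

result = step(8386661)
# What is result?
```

Count of digits of 8386661: 7

Answer: 7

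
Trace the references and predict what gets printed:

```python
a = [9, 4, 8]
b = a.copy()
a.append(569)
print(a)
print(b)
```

Key concept: list.copy() creates independent copy.
Step by step:
`a = [9, 4, 8]` → a = [9, 4, 8]
`b = a.copy()` → b = [9, 4, 8]
`a.append(569)` → a = [9, 4, 8, 569]
`print(a)` → prints [9, 4, 8, 569]
`print(b)` → prints [9, 4, 8]

Answer:
[9, 4, 8, 569]
[9, 4, 8]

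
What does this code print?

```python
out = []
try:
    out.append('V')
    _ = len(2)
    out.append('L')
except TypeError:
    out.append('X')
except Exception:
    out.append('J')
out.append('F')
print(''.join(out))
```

Execution trace: 'V' (try body) → 'X' (except TypeError) → 'F' (after the try/except). Output: VXF

Answer: VXF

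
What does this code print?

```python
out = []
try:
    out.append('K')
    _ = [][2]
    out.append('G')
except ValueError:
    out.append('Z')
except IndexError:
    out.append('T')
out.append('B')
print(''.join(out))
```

Execution trace: 'K' (try body) → 'T' (except IndexError) → 'B' (after the try/except). Output: KTB

Answer: KTB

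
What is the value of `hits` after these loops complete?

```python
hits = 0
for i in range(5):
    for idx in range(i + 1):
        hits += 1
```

Triangle: 1 + 2 + ... + 5
`hits` takes the values: 0 → 1 → 2 → 3 → 4 → 5 → 6 → 7 → 8 → 9 → 10 → 11 → 12 → 13 → 14 → 15

Answer: 15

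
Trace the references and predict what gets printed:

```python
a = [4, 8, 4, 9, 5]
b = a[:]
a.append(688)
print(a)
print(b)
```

Key concept: slice [:] creates copy.
Step by step:
`a = [4, 8, 4, 9, 5]` → a = [4, 8, 4, 9, 5]
`b = a[:]` → b = [4, 8, 4, 9, 5]
`a.append(688)` → a = [4, 8, 4, 9, 5, 688]
`print(a)` → prints [4, 8, 4, 9, 5, 688]
`print(b)` → prints [4, 8, 4, 9, 5]

Answer:
[4, 8, 4, 9, 5, 688]
[4, 8, 4, 9, 5]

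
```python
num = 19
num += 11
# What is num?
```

Trace:
`num = 19` → num = 19
`num += 11` → num = 30
So num = 30

Answer: 30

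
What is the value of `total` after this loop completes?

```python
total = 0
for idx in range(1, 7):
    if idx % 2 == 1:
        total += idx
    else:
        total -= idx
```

Add odd, subtract even
`total` takes the values: 0 → 1 → -1 → 2 → -2 → 3 → -3

Answer: -3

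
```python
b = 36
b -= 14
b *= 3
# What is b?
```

Trace:
`b = 36` → b = 36
`b -= 14` → b = 22
`b *= 3` → b = 66
So b = 66

Answer: 66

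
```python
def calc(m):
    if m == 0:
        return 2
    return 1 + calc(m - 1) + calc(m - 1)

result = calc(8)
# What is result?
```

calc(m) = 1 + 2·calc(m-1), calc(0)=2. Closed form: (2+1)·2^8 - 1 = 767.

Answer: 767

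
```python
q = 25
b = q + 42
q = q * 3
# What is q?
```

Trace:
`q = 25` → q = 25
`b = q + 42` → b = 67
`q = q * 3` → q = 75
So q = 75

Answer: 75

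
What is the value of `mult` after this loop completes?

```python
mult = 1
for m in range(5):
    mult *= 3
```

3^5 = 243
`mult` takes the values: 1 → 3 → 9 → 27 → 81 → 243

Answer: 243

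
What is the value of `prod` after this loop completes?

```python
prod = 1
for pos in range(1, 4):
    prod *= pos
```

3! = 6
`prod` takes the values: 1 → 2 → 6

Answer: 6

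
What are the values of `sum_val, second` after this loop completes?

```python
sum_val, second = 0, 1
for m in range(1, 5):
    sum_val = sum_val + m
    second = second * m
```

Sum and factorial of 1 to 4
`sum_val, second` takes the values: (0, 1) → (1, 1) → (3, 1) → (3, 2) → (6, 2) → (6, 6) → (10, 6) → (10, 24)

Answer: 10, 24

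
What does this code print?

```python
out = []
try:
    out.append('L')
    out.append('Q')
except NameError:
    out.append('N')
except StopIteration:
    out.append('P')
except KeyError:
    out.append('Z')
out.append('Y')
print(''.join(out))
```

Execution trace: 'L' (try body) → 'Q' (try body, no exception) → 'Y' (after the try/except). Output: LQY

Answer: LQY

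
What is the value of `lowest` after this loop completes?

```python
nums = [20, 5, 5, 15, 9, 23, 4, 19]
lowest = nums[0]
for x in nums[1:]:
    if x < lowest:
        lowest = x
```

Minimum of [20, 5, 5, 15, 9, 23, 4, 19]
`lowest` takes the values: 20 → 5 → 4

Answer: 4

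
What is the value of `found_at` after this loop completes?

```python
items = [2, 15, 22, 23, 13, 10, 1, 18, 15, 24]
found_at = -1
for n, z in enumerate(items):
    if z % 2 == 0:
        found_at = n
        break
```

First even number index in [2, 15, 22, 23, 13, 10, 1, 18, 15, 24]
`found_at` takes the values: -1 → 0

Answer: 0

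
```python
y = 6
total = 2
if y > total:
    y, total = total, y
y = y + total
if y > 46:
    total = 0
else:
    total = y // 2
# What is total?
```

Trace:
`y = 6` → y = 6
`total = 2` → total = 2
`if y > total: ...` → y > total is True → y = 2; total = 6
`y = y + total` → y = 8
`if y > 46: ...` → y > 46 is False, take else branch → total = 4
So total = 4

Answer: 4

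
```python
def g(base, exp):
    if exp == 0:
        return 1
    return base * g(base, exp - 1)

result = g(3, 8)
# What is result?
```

g(3, 8) = 3 * 3 * 3 * 3 * 3 * 3 * 3 * 3 = 6561

Answer: 6561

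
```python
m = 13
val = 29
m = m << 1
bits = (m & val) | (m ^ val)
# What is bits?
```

Trace:
`m = 13` → m = 13
`val = 29` → val = 29
`m = m << 1` → m = 26
`bits = (m & val) | (m ^ val)` → bits = 31
So bits = 31

Answer: 31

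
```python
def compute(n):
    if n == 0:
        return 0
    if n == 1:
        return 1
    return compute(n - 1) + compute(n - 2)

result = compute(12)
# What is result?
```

Build up from base cases: compute(0)=0, compute(1)=1, compute(2)=1, compute(3)=2, compute(4)=3, compute(5)=5, compute(6)=8, ..., compute(12)=144

Answer: 144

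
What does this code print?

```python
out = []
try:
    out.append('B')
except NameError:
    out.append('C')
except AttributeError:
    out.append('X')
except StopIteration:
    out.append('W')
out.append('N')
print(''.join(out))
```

Execution trace: 'B' (try body, no exception) → 'N' (after the try/except). Output: BN

Answer: BN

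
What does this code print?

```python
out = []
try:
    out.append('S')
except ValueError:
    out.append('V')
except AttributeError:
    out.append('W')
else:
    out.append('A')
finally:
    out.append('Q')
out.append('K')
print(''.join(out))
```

Execution trace: 'S' (try body, no exception) → 'A' (else) → 'Q' (finally) → 'K' (after the try/except). Output: SAQK

Answer: SAQK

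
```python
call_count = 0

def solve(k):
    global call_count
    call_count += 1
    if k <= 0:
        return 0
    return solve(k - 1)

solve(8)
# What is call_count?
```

Linear recursion stepping by 1: 9 calls from k=8 down to ≤0.

Answer: 9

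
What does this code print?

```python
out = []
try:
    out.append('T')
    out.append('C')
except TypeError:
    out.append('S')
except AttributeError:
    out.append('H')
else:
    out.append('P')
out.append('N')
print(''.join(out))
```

Execution trace: 'T' (try body) → 'C' (try body, no exception) → 'P' (else) → 'N' (after the try/except). Output: TCPN

Answer: TCPN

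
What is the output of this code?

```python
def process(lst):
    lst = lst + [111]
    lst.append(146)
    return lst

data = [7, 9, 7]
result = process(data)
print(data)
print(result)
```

Key concept: rebinding parameter vs mutation.
Step by step:
`data = [7, 9, 7]` → data = [7, 9, 7]
`result = process(data)` → result = [7, 9, 7, 111, 146]
`print(data)` → prints [7, 9, 7]
`print(result)` → prints [7, 9, 7, 111, 146]

Answer:
[7, 9, 7]
[7, 9, 7, 111, 146]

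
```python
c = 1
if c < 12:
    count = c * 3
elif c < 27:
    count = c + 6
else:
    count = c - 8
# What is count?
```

Trace:
`c = 1` → c = 1
`if c < 12: ...` → c < 12 is True → count = 3
So count = 3

Answer: 3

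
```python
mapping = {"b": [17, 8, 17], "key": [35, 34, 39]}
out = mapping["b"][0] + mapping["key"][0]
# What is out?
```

Trace:
`mapping = {"b": [17, 8, 17], "key": [35, 34, 39]}` → mapping = {'b': [17, 8, 17], 'key': [35, 34, 39]}
`out = mapping["b"][0] + mapping["key"][0]` → out = 52
So out = 52

Answer: 52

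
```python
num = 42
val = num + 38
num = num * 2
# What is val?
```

Trace:
`num = 42` → num = 42
`val = num + 38` → val = 80
`num = num * 2` → num = 84
So val = 80

Answer: 80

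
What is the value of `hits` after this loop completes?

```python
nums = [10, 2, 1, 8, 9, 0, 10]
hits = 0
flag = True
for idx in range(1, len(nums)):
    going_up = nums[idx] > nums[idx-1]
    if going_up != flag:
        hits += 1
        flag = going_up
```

Count direction changes in [10, 2, 1, 8, 9, 0, 10]
`hits` takes the values: 0 → 1 → 2 → 3 → 4

Answer: 4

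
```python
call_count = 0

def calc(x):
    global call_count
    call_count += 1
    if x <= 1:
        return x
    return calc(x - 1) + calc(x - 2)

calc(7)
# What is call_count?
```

Calls(x) = 1 + Calls(x-1) + Calls(x-2); Calls(0)=Calls(1)=1. For x=7 this gives 41.

Answer: 41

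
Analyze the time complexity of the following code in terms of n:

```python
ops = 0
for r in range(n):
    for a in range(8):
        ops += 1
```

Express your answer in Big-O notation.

Each loop level contributes: n × 1. Multiplying the contributions gives O(n).

Answer: O(n)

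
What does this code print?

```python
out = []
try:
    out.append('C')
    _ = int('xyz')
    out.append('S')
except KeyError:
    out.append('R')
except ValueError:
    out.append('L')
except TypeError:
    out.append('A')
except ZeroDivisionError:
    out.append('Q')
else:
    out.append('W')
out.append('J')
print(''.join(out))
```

Execution trace: 'C' (try body) → 'L' (except ValueError) → 'J' (after the try/except). Output: CLJ

Answer: CLJ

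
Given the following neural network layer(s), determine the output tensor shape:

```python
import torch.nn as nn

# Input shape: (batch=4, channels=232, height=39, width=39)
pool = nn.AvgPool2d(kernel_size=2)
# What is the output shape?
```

Input: (4, 232, 39, 39) -> Output: (4, 232, 19, 19)

Answer: (4, 232, 19, 19)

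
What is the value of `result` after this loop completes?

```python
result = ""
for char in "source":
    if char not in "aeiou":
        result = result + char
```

Remove vowels from 'source'
`result` takes the values: "" → "s" → "sr" → "src"

Answer: "src"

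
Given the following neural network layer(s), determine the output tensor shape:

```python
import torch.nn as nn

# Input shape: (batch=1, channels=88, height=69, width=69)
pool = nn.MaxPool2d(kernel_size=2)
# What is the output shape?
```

Input: (1, 88, 69, 69) -> Output: (1, 88, 34, 34)

Answer: (1, 88, 34, 34)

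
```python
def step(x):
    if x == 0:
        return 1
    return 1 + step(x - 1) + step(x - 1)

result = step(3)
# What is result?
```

step(x) = 1 + 2·step(x-1), step(0)=1. Closed form: (1+1)·2^3 - 1 = 15.

Answer: 15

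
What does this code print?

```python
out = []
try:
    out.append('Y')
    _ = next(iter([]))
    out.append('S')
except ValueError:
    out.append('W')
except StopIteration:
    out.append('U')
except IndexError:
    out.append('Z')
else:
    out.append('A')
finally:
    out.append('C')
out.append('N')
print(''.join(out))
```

Execution trace: 'Y' (try body) → 'U' (except StopIteration) → 'C' (finally) → 'N' (after the try/except). Output: YUCN

Answer: YUCN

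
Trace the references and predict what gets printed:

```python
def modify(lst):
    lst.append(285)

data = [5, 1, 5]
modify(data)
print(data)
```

Key concept: function modifies passed list.
Step by step:
`data = [5, 1, 5]` → data = [5, 1, 5]
`modify(data)` → data = [5, 1, 5, 285]
`print(data)` → prints [5, 1, 5, 285]

Answer: [5, 1, 5, 285]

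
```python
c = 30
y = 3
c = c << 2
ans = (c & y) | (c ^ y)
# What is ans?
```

Trace:
`c = 30` → c = 30
`y = 3` → y = 3
`c = c << 2` → c = 120
`ans = (c & y) | (c ^ y)` → ans = 123
So ans = 123

Answer: 123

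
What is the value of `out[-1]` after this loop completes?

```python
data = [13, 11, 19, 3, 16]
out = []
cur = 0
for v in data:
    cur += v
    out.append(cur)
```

Cumulative sum ends at 62
`out` takes the values: [] → [13] → [13, 24] → [13, 24, 43] → [13, 24, 43, 46] → [13, 24, 43, 46, 62]
So `out[-1]` = 62

Answer: 62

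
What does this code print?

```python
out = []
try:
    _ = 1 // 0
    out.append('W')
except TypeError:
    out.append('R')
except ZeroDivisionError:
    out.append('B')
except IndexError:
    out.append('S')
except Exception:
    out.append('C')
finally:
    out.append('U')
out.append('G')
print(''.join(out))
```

Execution trace: 'B' (except ZeroDivisionError) → 'U' (finally) → 'G' (after the try/except). Output: BUG

Answer: BUG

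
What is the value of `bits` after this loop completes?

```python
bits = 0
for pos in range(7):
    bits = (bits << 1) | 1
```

Build 7 consecutive 1-bits: 0b1111111
`bits` takes the values: 0 → 1 → 3 → 7 → 15 → 31 → 63 → 127

Answer: 127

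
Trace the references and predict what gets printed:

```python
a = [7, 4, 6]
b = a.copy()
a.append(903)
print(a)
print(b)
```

Key concept: list.copy() creates independent copy.
Step by step:
`a = [7, 4, 6]` → a = [7, 4, 6]
`b = a.copy()` → b = [7, 4, 6]
`a.append(903)` → a = [7, 4, 6, 903]
`print(a)` → prints [7, 4, 6, 903]
`print(b)` → prints [7, 4, 6]

Answer:
[7, 4, 6, 903]
[7, 4, 6]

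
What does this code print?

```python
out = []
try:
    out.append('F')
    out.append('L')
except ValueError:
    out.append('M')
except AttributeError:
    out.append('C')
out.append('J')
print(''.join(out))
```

Execution trace: 'F' (try body) → 'L' (try body, no exception) → 'J' (after the try/except). Output: FLJ

Answer: FLJ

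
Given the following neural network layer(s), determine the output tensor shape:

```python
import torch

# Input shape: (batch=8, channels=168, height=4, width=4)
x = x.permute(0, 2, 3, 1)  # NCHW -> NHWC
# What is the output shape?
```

Input: (8, 168, 4, 4) -> Output: (8, 4, 4, 168)

Answer: (8, 4, 4, 168)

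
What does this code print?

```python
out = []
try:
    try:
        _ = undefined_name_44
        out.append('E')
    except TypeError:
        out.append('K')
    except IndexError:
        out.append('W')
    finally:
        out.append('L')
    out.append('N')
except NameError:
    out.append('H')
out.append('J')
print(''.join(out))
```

Execution trace: 'L' (inner finally) → 'H' (except NameError) → 'J' (after the try/except). Output: LHJ

Answer: LHJ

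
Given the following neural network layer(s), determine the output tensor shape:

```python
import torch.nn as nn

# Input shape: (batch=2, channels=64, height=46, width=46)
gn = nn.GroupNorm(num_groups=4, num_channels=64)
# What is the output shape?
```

Input: (2, 64, 46, 46) -> Output: (2, 64, 46, 46)

Answer: (2, 64, 46, 46)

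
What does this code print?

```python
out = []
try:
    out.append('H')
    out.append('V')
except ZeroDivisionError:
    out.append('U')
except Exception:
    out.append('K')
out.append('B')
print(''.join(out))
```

Execution trace: 'H' (try body) → 'V' (try body, no exception) → 'B' (after the try/except). Output: HVB

Answer: HVB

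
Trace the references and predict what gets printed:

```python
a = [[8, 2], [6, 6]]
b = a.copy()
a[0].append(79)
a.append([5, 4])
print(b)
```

Key concept: shallow copy with nested lists.
Step by step:
`a = [[8, 2], [6, 6]]` → a = [[8, 2], [6, 6]]
`b = a.copy()` → b = [[8, 2], [6, 6]]
`a[0].append(79)` → a = [[8, 2, 79], [6, 6]]; b = [[8, 2, 79], [6, 6]]
`a.append([5, 4])` → a = [[8, 2, 79], [6, 6], [5, 4]]
`print(b)` → prints [[8, 2, 79], [6, 6]]

Answer: [[8, 2, 79], [6, 6]]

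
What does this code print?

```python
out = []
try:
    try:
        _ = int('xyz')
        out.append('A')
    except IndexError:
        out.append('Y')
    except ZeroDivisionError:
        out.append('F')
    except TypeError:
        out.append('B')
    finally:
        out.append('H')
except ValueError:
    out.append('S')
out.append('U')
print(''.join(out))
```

Execution trace: 'H' (inner finally) → 'S' (outer except ValueError) → 'U' (after the try/except). Output: HSU

Answer: HSU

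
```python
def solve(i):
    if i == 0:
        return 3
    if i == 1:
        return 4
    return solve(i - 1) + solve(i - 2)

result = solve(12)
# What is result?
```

Build up from base cases: solve(0)=3, solve(1)=4, solve(2)=7, solve(3)=11, solve(4)=18, solve(5)=29, solve(6)=47, ..., solve(12)=843

Answer: 843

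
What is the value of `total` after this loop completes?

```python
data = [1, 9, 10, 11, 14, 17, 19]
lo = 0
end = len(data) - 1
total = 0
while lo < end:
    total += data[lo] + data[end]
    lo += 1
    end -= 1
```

Sum of pairs from ends
`total` takes the values: 0 → 20 → 46 → 70

Answer: 70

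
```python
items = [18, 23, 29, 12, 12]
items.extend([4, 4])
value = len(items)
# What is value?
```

Trace:
`items = [18, 23, 29, 12, 12]` → items = [18, 23, 29, 12, 12]
`items.extend([4, 4])` → items = [18, 23, 29, 12, 12, 4, 4]
`value = len(items)` → value = 7
So value = 7

Answer: 7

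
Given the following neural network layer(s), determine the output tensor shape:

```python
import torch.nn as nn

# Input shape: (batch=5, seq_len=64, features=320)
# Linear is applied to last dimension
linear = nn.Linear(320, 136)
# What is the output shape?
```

Input: (5, 64, 320) -> Output: (5, 64, 136)

Answer: (5, 64, 136)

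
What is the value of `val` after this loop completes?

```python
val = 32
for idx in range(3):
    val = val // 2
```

Halve 3 times: 32 // 2^3 = 4
`val` takes the values: 32 → 16 → 8 → 4

Answer: 4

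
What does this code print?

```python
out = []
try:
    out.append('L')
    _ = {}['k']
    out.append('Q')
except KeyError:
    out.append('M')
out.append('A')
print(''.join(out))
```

Execution trace: 'L' (try body) → 'M' (except KeyError) → 'A' (after the try/except). Output: LMA

Answer: LMA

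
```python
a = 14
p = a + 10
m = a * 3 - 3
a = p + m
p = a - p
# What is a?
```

Trace:
`a = 14` → a = 14
`p = a + 10` → p = 24
`m = a * 3 - 3` → m = 39
`a = p + m` → a = 63
`p = a - p` → p = 39
So a = 63

Answer: 63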